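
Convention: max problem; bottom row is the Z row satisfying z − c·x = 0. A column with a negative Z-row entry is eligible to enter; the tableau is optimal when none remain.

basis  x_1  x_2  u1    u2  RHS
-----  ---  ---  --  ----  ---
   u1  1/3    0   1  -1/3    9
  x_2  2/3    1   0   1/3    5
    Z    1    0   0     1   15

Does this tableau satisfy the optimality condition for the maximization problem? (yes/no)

Every Z-row coefficient is ≥ 0, so the tableau is optimal.

yes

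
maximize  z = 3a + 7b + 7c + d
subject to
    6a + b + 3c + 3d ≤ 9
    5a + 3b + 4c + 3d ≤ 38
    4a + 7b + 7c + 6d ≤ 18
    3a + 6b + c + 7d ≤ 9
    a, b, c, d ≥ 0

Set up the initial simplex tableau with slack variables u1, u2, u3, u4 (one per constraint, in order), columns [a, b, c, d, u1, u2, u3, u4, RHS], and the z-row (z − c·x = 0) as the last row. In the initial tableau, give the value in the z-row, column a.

-3

The z-row carries the negated objective coefficients: the a entry is -3.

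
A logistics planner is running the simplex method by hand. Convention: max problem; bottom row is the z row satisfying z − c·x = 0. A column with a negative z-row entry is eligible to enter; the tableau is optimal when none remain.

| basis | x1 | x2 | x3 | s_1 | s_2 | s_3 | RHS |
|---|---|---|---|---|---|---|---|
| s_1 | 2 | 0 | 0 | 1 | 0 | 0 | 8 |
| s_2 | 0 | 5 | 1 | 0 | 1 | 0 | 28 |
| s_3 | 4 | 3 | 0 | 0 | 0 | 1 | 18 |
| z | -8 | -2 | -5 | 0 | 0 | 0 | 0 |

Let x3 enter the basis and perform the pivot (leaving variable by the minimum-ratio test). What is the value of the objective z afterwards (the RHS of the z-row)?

140

Ratio test on column x3 — row 1: entry 0 ≤ 0; row 2: 28/1 = 28; row 3: entry 0 ≤ 0. Minimum is 28 at row 2 (s_2 leaves); pivot element 1.
Pivot on row 2; the z-row RHS becomes 0 − (-5)·28 = 140.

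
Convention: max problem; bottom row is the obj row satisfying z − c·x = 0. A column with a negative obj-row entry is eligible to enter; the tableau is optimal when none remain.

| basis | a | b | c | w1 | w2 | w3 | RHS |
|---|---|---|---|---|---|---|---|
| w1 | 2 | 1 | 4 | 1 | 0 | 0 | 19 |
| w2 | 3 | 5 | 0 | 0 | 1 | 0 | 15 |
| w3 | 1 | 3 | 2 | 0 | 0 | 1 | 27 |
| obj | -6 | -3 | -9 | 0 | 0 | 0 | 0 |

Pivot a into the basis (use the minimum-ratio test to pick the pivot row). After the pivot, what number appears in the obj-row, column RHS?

30

Ratio test on column a — row 1: 19/2 = 19/2; row 2: 15/3 = 5; row 3: 27/1 = 27. Minimum is 5 at row 2 (w2 leaves); pivot element 3.
Divide row 2 by 3; eliminate column a from the other rows.
obj-row update in column RHS: 0 − (-6)·5 = 30.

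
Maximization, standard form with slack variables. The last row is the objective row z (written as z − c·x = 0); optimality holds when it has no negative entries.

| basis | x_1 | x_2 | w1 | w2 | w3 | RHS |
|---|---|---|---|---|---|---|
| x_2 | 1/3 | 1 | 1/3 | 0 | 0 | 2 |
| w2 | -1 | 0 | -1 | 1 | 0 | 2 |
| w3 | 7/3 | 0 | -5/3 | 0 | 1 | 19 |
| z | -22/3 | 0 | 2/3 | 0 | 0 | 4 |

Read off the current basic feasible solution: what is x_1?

0

x_1 is not in the basis, so in the current basic feasible solution x_1 = 0.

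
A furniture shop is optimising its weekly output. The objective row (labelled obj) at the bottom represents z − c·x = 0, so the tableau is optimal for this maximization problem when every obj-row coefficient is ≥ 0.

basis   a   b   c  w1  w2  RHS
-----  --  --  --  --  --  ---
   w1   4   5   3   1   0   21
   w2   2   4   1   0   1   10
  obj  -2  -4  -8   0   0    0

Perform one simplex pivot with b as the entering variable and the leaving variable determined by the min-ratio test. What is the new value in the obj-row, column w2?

Ratio test on column b — row 1: 21/5 = 21/5; row 2: 10/4 = 5/2. Minimum is 5/2 at row 2 (w2 leaves); pivot element 4.
Divide row 2 by 4; eliminate column b from the other rows.
obj-row update in column w2: 0 − (-4)·(1/4) = 1.

1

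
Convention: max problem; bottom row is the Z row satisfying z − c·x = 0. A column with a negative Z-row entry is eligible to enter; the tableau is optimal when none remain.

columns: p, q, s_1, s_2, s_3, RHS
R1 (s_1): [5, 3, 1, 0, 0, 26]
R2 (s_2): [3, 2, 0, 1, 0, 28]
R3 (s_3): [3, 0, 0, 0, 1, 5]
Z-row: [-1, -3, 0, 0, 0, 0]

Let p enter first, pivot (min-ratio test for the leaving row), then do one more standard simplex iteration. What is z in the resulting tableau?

58/3

Ratio test on column p — row 1: 26/5 = 26/5; row 2: 28/3 = 28/3; row 3: 5/3 = 5/3. Minimum is 5/3 at row 3 (s_3 leaves); pivot element 3.
Pivot on row 3; the Z-row RHS becomes 0 − (-1)·(5/3) = 5/3.
Next entering variable (most negative Z-row entry -3): q.
Ratio test on column q — row 1: (53/3)/3 = 53/9; row 2: 23/2 = 23/2; row 3: entry 0 ≤ 0. Minimum is 53/9 at row 1 (s_1 leaves); pivot element 3.
After the second pivot the Z-row RHS is 5/3 − (-3)·(53/9) = 58/3.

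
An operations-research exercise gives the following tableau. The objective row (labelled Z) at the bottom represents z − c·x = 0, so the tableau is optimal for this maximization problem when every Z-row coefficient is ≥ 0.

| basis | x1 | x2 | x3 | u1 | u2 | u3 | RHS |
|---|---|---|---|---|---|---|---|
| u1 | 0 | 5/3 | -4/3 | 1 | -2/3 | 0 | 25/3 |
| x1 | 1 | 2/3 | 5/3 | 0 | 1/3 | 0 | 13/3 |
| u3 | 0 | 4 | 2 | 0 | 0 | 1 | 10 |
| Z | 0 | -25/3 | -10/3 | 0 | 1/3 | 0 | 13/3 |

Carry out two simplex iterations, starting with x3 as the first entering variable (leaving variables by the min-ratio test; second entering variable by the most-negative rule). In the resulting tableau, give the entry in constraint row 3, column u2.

-1/8

Ratio test on column x3 — row 1: entry -4/3 ≤ 0; row 2: (13/3)/(5/3) = 13/5; row 3: 10/2 = 5. Minimum is 13/5 at row 2 (x1 leaves); pivot element 5/3.
Divide row 2 by 5/3; eliminate column x3 from the other rows.
Second iteration: most negative Z-row entry is -7 in column x2, so x2 enters.
Ratio test on column x2 — row 1: (59/5)/(11/5) = 59/11; row 2: (13/5)/(2/5) = 13/2; row 3: (24/5)/(16/5) = 3/2. Minimum is 3/2 at row 3 (u3 leaves); pivot element 16/5.
Divide row 3 by 16/5; eliminate column x2 from the other rows.
After both pivots, the entry at constraint row 3, column u2 is -1/8.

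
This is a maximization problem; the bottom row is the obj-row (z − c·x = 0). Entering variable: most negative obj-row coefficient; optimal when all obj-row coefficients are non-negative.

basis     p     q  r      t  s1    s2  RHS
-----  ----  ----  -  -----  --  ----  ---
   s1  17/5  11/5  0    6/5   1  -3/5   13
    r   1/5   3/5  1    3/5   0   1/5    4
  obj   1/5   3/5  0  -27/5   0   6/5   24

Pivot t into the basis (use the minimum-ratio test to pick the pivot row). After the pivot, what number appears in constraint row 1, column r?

-2

Ratio test on column t — row 1: 13/(6/5) = 65/6; row 2: 4/(3/5) = 20/3. Minimum is 20/3 at row 2 (r leaves); pivot element 3/5.
Divide row 2 by 3/5; eliminate column t from the other rows.
Row 1 update in column r: 0 − (6/5)·(5/3) = -2.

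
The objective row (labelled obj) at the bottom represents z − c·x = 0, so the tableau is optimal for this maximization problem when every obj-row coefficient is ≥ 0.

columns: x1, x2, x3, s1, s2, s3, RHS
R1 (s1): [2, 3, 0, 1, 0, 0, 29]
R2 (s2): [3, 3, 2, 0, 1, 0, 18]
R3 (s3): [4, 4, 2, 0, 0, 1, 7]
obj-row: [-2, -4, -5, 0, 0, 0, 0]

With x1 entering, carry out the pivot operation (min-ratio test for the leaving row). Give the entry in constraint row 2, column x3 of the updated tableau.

1/2

Ratio test on column x1 — row 1: 29/2 = 29/2; row 2: 18/3 = 6; row 3: 7/4 = 7/4. Minimum is 7/4 at row 3 (s3 leaves); pivot element 4.
Divide row 3 by 4; eliminate column x1 from the other rows.
Row 2 update in column x3: 2 − 3·(1/2) = 1/2.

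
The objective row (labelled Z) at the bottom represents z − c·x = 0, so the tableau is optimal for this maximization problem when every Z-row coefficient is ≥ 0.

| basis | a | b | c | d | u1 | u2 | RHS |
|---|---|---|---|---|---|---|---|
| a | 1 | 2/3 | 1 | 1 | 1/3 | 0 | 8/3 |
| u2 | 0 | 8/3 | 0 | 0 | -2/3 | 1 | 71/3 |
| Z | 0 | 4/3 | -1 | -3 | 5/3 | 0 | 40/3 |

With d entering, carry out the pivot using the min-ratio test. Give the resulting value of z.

64/3

Ratio test on column d — row 1: (8/3)/1 = 8/3; row 2: entry 0 ≤ 0. Minimum is 8/3 at row 1 (a leaves); pivot element 1.
Pivot on row 1; the Z-row RHS becomes 40/3 − (-3)·(8/3) = 64/3.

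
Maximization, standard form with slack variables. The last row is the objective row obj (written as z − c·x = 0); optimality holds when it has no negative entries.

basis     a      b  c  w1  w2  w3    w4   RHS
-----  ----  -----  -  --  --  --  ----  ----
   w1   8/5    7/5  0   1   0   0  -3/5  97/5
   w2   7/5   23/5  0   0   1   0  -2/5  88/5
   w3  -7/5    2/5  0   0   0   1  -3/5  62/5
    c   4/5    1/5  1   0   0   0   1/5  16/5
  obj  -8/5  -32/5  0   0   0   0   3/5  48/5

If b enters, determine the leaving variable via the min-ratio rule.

Column b entries and ratios — w1: (97/5)/(7/5) = 97/7; w2: (88/5)/(23/5) = 88/23; w3: (62/5)/(2/5) = 31; c: (16/5)/(1/5) = 16.
Smallest ratio is 88/23 in the row of w2, so w2 leaves.

w2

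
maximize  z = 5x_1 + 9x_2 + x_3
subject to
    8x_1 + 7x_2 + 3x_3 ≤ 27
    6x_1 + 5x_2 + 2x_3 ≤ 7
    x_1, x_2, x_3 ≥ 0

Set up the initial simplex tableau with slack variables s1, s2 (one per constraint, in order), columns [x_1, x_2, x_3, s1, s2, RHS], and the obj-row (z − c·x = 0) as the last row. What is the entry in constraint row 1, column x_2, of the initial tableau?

Constraint 1 has coefficient 7 on x_2.

7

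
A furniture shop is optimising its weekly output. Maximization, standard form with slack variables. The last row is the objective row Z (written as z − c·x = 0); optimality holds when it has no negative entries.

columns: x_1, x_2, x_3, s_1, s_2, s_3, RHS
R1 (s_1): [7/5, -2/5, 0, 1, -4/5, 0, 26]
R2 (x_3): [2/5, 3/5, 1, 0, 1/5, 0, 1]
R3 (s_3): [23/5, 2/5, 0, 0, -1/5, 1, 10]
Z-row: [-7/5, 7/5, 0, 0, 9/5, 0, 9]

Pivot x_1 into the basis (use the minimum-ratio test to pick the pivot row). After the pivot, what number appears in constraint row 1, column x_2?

Ratio test on column x_1 — row 1: 26/(7/5) = 130/7; row 2: 1/(2/5) = 5/2; row 3: 10/(23/5) = 50/23. Minimum is 50/23 at row 3 (s_3 leaves); pivot element 23/5.
Divide row 3 by 23/5; eliminate column x_1 from the other rows.
Row 1 update in column x_2: -2/5 − (7/5)·(2/23) = -12/23.

-12/23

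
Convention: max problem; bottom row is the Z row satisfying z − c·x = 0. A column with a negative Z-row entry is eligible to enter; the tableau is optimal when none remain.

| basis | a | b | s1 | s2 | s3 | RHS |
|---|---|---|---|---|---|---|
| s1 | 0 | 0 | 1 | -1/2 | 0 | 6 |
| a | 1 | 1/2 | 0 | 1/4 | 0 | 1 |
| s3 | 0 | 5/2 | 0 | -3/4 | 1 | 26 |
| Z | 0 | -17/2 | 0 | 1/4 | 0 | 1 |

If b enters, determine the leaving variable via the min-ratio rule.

Column b entries and ratios — s1: 0 ≤ 0, skip; a: 1/(1/2) = 2; s3: 26/(5/2) = 52/5.
Smallest ratio is 2 in the row of a, so a leaves.

a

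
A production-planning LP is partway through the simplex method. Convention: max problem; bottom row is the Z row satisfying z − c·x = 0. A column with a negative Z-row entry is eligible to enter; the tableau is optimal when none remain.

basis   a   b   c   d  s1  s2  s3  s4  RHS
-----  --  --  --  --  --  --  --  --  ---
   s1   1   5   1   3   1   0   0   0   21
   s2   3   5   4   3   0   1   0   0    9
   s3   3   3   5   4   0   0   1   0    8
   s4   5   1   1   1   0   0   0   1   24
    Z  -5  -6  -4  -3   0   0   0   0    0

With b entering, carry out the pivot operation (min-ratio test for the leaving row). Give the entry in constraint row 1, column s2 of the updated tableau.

-1

Ratio test on column b — row 1: 21/5 = 21/5; row 2: 9/5 = 9/5; row 3: 8/3 = 8/3; row 4: 24/1 = 24. Minimum is 9/5 at row 2 (s2 leaves); pivot element 5.
Divide row 2 by 5; eliminate column b from the other rows.
Row 1 update in column s2: 0 − 5·(1/5) = -1.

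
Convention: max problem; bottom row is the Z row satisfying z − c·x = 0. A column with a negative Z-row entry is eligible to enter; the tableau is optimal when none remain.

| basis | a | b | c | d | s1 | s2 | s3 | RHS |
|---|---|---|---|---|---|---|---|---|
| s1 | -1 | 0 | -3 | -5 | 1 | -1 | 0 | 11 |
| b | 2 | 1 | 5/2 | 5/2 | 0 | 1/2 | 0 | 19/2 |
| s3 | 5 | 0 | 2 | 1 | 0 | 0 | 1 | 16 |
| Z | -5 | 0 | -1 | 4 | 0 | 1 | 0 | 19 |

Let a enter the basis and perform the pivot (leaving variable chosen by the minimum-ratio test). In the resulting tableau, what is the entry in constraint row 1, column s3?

Ratio test on column a — row 1: entry -1 ≤ 0; row 2: (19/2)/2 = 19/4; row 3: 16/5 = 16/5. Minimum is 16/5 at row 3 (s3 leaves); pivot element 5.
Divide row 3 by 5; eliminate column a from the other rows.
Row 1 update in column s3: 0 − (-1)·(1/5) = 1/5.

1/5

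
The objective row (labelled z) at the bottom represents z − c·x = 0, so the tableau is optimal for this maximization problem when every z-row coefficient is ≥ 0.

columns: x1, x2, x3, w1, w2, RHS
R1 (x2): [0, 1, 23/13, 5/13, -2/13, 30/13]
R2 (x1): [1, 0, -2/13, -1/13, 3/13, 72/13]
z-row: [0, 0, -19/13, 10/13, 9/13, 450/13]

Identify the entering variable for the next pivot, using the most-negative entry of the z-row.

Negative z-row entries: x3: -19/13.
The most negative is -19/13 in column x3, so x3 enters.

x3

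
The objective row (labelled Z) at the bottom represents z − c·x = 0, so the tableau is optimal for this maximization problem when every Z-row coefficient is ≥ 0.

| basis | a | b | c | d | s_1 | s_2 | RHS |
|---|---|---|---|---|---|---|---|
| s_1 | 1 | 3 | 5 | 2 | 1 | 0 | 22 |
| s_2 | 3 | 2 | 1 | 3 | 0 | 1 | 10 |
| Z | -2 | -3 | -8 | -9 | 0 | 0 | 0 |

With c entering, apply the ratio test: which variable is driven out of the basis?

s_1

Column c entries and ratios — s_1: 22/5 = 22/5; s_2: 10/1 = 10.
Smallest ratio is 22/5 in the row of s_1, so s_1 leaves.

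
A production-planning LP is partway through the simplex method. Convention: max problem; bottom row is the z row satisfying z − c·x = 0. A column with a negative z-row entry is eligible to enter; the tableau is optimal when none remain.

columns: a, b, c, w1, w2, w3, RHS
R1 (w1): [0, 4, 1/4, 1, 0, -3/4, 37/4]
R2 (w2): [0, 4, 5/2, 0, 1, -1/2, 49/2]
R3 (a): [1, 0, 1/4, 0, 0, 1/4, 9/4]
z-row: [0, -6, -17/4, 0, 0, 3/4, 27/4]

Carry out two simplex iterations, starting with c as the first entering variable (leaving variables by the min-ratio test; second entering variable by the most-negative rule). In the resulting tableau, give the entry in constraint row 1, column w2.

-1

Ratio test on column c — row 1: (37/4)/(1/4) = 37; row 2: (49/2)/(5/2) = 49/5; row 3: (9/4)/(1/4) = 9. Minimum is 9 at row 3 (a leaves); pivot element 1/4.
Divide row 3 by 1/4; eliminate column c from the other rows.
Second iteration: most negative z-row entry is -6 in column b, so b enters.
Ratio test on column b — row 1: 7/4 = 7/4; row 2: 2/4 = 1/2; row 3: entry 0 ≤ 0. Minimum is 1/2 at row 2 (w2 leaves); pivot element 4.
Divide row 2 by 4; eliminate column b from the other rows.
After both pivots, the entry at constraint row 1, column w2 is -1.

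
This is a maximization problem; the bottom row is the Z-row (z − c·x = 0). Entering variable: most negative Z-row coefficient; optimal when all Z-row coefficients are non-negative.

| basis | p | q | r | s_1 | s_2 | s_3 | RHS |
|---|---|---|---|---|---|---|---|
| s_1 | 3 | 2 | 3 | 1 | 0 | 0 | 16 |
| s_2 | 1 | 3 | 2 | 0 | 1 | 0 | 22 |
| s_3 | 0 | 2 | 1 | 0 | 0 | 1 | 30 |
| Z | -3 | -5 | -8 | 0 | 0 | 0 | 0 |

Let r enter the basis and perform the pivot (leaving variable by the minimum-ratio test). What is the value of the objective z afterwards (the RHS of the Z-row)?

128/3

Ratio test on column r — row 1: 16/3 = 16/3; row 2: 22/2 = 11; row 3: 30/1 = 30. Minimum is 16/3 at row 1 (s_1 leaves); pivot element 3.
Pivot on row 1; the Z-row RHS becomes 0 − (-8)·(16/3) = 128/3.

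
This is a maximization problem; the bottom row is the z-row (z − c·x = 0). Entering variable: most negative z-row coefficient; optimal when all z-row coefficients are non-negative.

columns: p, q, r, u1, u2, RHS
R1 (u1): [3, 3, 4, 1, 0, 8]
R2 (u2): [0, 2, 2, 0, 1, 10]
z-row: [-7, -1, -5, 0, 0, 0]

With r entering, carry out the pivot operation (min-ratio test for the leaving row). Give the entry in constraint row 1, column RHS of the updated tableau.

2

Ratio test on column r — row 1: 8/4 = 2; row 2: 10/2 = 5. Minimum is 2 at row 1 (u1 leaves); pivot element 4.
Divide row 1 by 4; eliminate column r from the other rows.
In the new row 1, the RHS entry is the old entry divided by the pivot: 8/4 = 2.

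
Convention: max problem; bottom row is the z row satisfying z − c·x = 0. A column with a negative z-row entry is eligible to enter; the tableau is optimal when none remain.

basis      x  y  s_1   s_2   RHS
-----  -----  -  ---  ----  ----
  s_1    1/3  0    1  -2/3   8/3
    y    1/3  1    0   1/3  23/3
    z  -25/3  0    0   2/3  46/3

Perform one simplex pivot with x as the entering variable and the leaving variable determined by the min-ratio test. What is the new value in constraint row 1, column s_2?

Ratio test on column x — row 1: (8/3)/(1/3) = 8; row 2: (23/3)/(1/3) = 23. Minimum is 8 at row 1 (s_1 leaves); pivot element 1/3.
Divide row 1 by 1/3; eliminate column x from the other rows.
In the new row 1, the s_2 entry is the old entry divided by the pivot: (-2/3)/(1/3) = -2.

-2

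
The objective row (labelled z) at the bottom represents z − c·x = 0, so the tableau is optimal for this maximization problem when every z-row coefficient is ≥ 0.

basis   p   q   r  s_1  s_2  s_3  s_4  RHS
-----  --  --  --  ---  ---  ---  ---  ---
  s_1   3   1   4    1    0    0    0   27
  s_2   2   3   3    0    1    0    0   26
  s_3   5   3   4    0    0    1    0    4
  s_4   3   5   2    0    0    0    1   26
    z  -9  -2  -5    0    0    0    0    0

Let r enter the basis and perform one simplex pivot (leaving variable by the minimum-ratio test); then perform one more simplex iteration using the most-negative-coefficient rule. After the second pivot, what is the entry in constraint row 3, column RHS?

4/5

Ratio test on column r — row 1: 27/4 = 27/4; row 2: 26/3 = 26/3; row 3: 4/4 = 1; row 4: 26/2 = 13. Minimum is 1 at row 3 (s_3 leaves); pivot element 4.
Divide row 3 by 4; eliminate column r from the other rows.
Second iteration: most negative z-row entry is -11/4 in column p, so p enters.
Ratio test on column p — row 1: entry -2 ≤ 0; row 2: entry -7/4 ≤ 0; row 3: 1/(5/4) = 4/5; row 4: 24/(1/2) = 48. Minimum is 4/5 at row 3 (r leaves); pivot element 5/4.
Divide row 3 by 5/4; eliminate column p from the other rows.
After both pivots, the entry at constraint row 3, column RHS is 4/5.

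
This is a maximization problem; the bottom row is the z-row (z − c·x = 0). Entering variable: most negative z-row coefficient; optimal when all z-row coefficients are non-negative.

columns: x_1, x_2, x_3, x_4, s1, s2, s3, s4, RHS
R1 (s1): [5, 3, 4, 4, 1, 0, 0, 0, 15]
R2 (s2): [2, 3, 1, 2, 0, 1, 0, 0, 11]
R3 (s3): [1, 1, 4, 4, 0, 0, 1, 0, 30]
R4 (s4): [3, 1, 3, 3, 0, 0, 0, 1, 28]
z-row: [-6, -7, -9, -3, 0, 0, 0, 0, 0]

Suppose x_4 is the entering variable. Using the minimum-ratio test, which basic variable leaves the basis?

s1

Column x_4 entries and ratios — s1: 15/4 = 15/4; s2: 11/2 = 11/2; s3: 30/4 = 15/2; s4: 28/3 = 28/3.
Smallest ratio is 15/4 in the row of s1, so s1 leaves.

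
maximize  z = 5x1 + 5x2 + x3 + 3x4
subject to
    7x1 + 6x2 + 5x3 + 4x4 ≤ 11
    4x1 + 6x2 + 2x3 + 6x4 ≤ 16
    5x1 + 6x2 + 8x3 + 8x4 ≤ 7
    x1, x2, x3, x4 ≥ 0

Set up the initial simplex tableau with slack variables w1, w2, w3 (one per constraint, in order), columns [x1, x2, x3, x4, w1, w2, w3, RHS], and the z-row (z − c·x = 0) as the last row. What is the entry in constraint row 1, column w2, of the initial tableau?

Slack w2 belongs to constraint 2; its column is the unit vector e_2, so the entry in row 1 is 0.

0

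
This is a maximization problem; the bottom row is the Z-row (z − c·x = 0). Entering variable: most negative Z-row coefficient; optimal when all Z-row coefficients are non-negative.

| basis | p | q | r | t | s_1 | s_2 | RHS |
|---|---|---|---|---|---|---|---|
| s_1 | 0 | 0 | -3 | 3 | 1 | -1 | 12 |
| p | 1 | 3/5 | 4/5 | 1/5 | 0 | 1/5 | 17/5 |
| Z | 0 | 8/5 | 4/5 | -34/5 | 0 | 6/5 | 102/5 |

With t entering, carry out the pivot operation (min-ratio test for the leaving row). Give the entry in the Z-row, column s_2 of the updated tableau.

-16/15

Ratio test on column t — row 1: 12/3 = 4; row 2: (17/5)/(1/5) = 17. Minimum is 4 at row 1 (s_1 leaves); pivot element 3.
Divide row 1 by 3; eliminate column t from the other rows.
Z-row update in column s_2: 6/5 − (-34/5)·(-1/3) = -16/15.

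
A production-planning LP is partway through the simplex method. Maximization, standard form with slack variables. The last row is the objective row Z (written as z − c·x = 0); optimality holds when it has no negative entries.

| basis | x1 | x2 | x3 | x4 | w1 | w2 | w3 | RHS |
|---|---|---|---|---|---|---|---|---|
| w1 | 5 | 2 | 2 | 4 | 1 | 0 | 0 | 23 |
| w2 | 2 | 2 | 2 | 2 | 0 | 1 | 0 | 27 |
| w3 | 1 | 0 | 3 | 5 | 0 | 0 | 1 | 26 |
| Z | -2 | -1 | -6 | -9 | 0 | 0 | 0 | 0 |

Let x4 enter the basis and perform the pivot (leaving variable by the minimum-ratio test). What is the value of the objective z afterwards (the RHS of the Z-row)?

Ratio test on column x4 — row 1: 23/4 = 23/4; row 2: 27/2 = 27/2; row 3: 26/5 = 26/5. Minimum is 26/5 at row 3 (w3 leaves); pivot element 5.
Pivot on row 3; the Z-row RHS becomes 0 − (-9)·(26/5) = 234/5.

234/5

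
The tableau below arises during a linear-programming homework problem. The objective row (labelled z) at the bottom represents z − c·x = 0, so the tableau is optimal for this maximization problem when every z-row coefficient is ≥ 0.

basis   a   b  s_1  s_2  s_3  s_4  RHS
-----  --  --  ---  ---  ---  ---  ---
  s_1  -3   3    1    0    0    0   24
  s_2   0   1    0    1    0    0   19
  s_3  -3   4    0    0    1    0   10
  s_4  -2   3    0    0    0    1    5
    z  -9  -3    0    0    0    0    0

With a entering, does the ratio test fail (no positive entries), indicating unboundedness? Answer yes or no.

yes

Every constraint-row entry in column a is ≤ 0, so increasing a is unbounded.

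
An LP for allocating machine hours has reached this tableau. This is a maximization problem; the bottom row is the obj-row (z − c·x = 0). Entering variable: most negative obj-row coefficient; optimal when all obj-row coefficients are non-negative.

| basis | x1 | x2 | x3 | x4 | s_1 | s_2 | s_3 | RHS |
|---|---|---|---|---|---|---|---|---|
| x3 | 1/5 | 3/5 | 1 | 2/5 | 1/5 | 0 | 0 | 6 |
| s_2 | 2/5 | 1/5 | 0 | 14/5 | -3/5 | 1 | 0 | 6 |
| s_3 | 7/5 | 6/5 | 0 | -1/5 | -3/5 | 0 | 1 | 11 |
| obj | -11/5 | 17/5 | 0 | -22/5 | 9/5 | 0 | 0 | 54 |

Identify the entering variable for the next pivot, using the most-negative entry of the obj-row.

x4

Negative obj-row entries: x1: -11/5, x4: -22/5.
The most negative is -22/5 in column x4, so x4 enters.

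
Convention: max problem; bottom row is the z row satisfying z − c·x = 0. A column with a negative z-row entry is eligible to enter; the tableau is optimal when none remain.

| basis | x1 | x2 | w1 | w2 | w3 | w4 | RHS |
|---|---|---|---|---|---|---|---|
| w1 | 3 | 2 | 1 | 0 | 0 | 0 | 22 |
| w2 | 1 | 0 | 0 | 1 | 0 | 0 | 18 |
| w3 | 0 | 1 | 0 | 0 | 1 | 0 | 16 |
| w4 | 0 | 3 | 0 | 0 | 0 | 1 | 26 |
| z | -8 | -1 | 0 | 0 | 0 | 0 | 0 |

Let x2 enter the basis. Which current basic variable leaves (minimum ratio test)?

w4

Column x2 entries and ratios — w1: 22/2 = 11; w2: 0 ≤ 0, skip; w3: 16/1 = 16; w4: 26/3 = 26/3.
Smallest ratio is 26/3 in the row of w4, so w4 leaves.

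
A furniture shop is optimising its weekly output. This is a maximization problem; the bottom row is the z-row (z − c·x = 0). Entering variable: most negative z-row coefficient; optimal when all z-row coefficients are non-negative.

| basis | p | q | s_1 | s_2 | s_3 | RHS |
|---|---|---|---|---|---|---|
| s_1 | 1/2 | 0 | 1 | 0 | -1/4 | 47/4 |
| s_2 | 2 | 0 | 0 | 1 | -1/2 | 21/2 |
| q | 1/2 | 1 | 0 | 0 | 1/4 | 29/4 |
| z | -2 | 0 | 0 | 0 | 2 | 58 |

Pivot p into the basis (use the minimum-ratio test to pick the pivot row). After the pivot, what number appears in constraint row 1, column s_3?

-1/8

Ratio test on column p — row 1: (47/4)/(1/2) = 47/2; row 2: (21/2)/2 = 21/4; row 3: (29/4)/(1/2) = 29/2. Minimum is 21/4 at row 2 (s_2 leaves); pivot element 2.
Divide row 2 by 2; eliminate column p from the other rows.
Row 1 update in column s_3: -1/4 − (1/2)·(-1/4) = -1/8.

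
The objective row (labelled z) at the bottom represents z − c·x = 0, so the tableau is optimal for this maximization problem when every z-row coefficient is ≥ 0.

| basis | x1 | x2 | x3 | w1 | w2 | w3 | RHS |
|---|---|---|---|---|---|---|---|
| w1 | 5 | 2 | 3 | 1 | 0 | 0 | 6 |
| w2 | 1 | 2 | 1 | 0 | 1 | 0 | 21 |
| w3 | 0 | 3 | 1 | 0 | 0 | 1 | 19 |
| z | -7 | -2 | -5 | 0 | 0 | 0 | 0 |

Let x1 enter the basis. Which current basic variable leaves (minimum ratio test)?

Column x1 entries and ratios — w1: 6/5 = 6/5; w2: 21/1 = 21; w3: 0 ≤ 0, skip.
Smallest ratio is 6/5 in the row of w1, so w1 leaves.

w1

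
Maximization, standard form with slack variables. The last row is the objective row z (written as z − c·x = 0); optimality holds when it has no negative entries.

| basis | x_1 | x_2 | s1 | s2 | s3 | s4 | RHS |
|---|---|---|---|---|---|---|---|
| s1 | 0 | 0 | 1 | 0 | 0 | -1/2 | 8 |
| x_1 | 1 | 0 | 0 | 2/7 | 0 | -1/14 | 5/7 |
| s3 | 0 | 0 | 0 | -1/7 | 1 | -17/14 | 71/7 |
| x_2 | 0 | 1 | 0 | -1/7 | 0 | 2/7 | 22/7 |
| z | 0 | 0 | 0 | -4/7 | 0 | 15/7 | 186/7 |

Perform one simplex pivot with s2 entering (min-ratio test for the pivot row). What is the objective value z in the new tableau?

Ratio test on column s2 — row 1: entry 0 ≤ 0; row 2: (5/7)/(2/7) = 5/2; row 3: entry -1/7 ≤ 0; row 4: entry -1/7 ≤ 0. Minimum is 5/2 at row 2 (x_1 leaves); pivot element 2/7.
Pivot on row 2; the z-row RHS becomes 186/7 − (-4/7)·(5/2) = 28.

28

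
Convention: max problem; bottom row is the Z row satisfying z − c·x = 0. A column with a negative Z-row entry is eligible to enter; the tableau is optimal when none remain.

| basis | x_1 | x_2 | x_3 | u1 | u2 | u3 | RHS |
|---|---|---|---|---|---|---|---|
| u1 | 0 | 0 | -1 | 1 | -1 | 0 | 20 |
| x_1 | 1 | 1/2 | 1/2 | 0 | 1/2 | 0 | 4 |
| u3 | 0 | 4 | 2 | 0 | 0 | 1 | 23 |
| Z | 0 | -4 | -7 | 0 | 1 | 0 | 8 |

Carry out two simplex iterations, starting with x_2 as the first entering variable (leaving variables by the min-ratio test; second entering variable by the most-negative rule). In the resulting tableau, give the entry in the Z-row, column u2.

Ratio test on column x_2 — row 1: entry 0 ≤ 0; row 2: 4/(1/2) = 8; row 3: 23/4 = 23/4. Minimum is 23/4 at row 3 (u3 leaves); pivot element 4.
Divide row 3 by 4; eliminate column x_2 from the other rows.
Second iteration: most negative Z-row entry is -5 in column x_3, so x_3 enters.
Ratio test on column x_3 — row 1: entry -1 ≤ 0; row 2: (9/8)/(1/4) = 9/2; row 3: (23/4)/(1/2) = 23/2. Minimum is 9/2 at row 2 (x_1 leaves); pivot element 1/4.
Divide row 2 by 1/4; eliminate column x_3 from the other rows.
After both pivots, the entry at the Z-row, column u2 is 11.

11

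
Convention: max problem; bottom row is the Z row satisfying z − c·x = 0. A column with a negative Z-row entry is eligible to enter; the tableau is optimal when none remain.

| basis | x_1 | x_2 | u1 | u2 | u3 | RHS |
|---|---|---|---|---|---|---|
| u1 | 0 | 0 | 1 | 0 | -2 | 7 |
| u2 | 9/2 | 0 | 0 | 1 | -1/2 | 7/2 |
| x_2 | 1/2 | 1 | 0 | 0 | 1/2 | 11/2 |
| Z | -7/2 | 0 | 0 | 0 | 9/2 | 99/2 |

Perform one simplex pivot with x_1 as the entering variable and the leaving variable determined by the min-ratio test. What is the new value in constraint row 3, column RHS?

Ratio test on column x_1 — row 1: entry 0 ≤ 0; row 2: (7/2)/(9/2) = 7/9; row 3: (11/2)/(1/2) = 11. Minimum is 7/9 at row 2 (u2 leaves); pivot element 9/2.
Divide row 2 by 9/2; eliminate column x_1 from the other rows.
Row 3 update in column RHS: 11/2 − (1/2)·(7/9) = 46/9.

46/9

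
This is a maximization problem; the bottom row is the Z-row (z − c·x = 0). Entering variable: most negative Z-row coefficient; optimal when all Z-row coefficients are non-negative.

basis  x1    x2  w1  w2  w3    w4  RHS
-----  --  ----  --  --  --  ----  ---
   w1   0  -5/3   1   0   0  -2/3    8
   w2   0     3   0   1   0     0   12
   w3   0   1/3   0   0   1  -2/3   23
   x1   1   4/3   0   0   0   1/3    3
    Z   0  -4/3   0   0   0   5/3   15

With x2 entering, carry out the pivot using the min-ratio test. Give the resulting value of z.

18

Ratio test on column x2 — row 1: entry -5/3 ≤ 0; row 2: 12/3 = 4; row 3: 23/(1/3) = 69; row 4: 3/(4/3) = 9/4. Minimum is 9/4 at row 4 (x1 leaves); pivot element 4/3.
Pivot on row 4; the Z-row RHS becomes 15 − (-4/3)·(9/4) = 18.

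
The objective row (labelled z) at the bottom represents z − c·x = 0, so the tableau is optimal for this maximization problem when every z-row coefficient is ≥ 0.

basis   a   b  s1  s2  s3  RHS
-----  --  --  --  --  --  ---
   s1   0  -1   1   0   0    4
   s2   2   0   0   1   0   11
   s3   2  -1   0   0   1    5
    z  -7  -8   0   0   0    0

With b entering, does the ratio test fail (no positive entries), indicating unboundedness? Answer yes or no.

yes

Every constraint-row entry in column b is ≤ 0, so increasing b is unbounded.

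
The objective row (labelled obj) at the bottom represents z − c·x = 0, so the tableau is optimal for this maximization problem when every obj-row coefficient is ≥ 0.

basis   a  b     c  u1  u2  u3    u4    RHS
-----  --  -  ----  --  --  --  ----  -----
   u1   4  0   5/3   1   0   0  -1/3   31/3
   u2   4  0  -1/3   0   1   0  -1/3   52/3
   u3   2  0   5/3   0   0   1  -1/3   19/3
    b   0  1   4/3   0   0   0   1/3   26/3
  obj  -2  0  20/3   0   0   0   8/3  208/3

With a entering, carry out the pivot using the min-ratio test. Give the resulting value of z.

Ratio test on column a — row 1: (31/3)/4 = 31/12; row 2: (52/3)/4 = 13/3; row 3: (19/3)/2 = 19/6; row 4: entry 0 ≤ 0. Minimum is 31/12 at row 1 (u1 leaves); pivot element 4.
Pivot on row 1; the obj-row RHS becomes 208/3 − (-2)·(31/12) = 149/2.

149/2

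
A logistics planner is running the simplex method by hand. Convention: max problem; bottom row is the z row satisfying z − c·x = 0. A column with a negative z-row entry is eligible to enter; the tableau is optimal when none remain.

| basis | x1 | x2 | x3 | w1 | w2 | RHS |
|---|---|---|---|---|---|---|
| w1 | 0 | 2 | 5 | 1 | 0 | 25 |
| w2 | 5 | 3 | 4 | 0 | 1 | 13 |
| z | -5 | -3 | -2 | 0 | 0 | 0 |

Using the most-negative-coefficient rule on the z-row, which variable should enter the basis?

x1

Negative z-row entries: x1: -5, x2: -3, x3: -2.
The most negative is -5 in column x1, so x1 enters.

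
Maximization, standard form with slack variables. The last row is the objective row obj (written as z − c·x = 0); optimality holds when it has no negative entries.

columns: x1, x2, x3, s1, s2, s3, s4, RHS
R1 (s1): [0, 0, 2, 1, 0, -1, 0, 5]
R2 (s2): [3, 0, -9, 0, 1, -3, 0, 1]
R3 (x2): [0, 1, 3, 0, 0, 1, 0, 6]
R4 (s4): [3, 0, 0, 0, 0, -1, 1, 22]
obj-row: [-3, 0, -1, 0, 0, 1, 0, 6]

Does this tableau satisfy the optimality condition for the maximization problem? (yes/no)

The obj-row has a negative entry -3 in column x1, so it is not optimal.

no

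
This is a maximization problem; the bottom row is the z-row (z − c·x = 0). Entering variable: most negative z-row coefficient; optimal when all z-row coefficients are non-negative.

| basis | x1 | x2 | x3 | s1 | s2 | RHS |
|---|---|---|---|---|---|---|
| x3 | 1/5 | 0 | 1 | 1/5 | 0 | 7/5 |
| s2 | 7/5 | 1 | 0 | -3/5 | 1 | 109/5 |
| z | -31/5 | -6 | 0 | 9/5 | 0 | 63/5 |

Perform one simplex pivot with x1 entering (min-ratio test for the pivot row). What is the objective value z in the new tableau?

56

Ratio test on column x1 — row 1: (7/5)/(1/5) = 7; row 2: (109/5)/(7/5) = 109/7. Minimum is 7 at row 1 (x3 leaves); pivot element 1/5.
Pivot on row 1; the z-row RHS becomes 63/5 − (-31/5)·7 = 56.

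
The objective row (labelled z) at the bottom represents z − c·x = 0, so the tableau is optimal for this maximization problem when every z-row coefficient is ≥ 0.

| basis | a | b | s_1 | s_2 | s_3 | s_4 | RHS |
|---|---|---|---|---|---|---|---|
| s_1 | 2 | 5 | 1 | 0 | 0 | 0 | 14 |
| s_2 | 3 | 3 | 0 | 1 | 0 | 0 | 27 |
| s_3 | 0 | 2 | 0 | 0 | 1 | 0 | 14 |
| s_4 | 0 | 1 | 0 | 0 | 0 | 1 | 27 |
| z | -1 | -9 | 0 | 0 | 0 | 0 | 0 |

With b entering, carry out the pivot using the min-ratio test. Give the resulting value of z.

Ratio test on column b — row 1: 14/5 = 14/5; row 2: 27/3 = 9; row 3: 14/2 = 7; row 4: 27/1 = 27. Minimum is 14/5 at row 1 (s_1 leaves); pivot element 5.
Pivot on row 1; the z-row RHS becomes 0 − (-9)·(14/5) = 126/5.

126/5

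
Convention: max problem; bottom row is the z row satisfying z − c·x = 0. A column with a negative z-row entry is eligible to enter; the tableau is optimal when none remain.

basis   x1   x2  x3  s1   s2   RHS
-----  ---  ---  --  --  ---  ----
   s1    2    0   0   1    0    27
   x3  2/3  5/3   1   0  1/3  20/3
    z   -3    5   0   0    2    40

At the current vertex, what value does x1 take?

0

x1 is not in the basis, so in the current basic feasible solution x1 = 0.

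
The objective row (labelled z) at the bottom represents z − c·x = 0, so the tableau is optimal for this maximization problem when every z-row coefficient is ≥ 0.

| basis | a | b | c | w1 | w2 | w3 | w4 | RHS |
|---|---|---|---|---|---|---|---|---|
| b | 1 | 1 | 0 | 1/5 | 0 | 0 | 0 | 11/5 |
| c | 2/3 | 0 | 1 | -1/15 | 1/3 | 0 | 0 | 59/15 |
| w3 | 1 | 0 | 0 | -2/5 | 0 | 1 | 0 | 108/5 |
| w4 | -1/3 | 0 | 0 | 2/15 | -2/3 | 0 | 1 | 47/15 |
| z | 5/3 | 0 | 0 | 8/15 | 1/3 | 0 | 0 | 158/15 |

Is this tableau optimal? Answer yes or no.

Every z-row coefficient is ≥ 0, so the tableau is optimal.

yes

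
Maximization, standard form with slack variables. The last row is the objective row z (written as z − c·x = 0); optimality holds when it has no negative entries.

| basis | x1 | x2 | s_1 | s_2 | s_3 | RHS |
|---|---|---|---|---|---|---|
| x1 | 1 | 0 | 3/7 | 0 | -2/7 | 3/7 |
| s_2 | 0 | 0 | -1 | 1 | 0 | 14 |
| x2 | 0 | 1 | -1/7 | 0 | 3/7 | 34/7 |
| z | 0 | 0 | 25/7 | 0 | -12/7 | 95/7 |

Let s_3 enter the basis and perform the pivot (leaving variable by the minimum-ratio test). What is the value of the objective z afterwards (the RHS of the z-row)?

Ratio test on column s_3 — row 1: entry -2/7 ≤ 0; row 2: entry 0 ≤ 0; row 3: (34/7)/(3/7) = 34/3. Minimum is 34/3 at row 3 (x2 leaves); pivot element 3/7.
Pivot on row 3; the z-row RHS becomes 95/7 − (-12/7)·(34/3) = 33.

33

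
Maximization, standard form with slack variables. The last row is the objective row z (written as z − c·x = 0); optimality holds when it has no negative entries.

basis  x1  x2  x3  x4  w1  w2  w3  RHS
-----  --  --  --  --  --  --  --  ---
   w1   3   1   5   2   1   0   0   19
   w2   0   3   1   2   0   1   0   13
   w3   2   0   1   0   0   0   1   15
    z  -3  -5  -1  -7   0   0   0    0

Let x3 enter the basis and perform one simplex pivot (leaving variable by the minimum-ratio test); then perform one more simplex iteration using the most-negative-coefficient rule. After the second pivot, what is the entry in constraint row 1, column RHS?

Ratio test on column x3 — row 1: 19/5 = 19/5; row 2: 13/1 = 13; row 3: 15/1 = 15. Minimum is 19/5 at row 1 (w1 leaves); pivot element 5.
Divide row 1 by 5; eliminate column x3 from the other rows.
Second iteration: most negative z-row entry is -33/5 in column x4, so x4 enters.
Ratio test on column x4 — row 1: (19/5)/(2/5) = 19/2; row 2: (46/5)/(8/5) = 23/4; row 3: entry -2/5 ≤ 0. Minimum is 23/4 at row 2 (w2 leaves); pivot element 8/5.
Divide row 2 by 8/5; eliminate column x4 from the other rows.
After both pivots, the entry at constraint row 1, column RHS is 3/2.

3/2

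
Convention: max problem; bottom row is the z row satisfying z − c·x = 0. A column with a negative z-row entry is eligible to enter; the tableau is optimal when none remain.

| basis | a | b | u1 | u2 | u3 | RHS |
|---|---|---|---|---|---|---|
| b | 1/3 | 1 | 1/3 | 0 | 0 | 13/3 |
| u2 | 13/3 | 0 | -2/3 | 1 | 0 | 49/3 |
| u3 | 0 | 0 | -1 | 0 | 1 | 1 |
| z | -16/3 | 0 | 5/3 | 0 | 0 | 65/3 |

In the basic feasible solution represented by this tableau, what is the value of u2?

u2 is basic (row 2); its value is the RHS of that row, 49/3.

49/3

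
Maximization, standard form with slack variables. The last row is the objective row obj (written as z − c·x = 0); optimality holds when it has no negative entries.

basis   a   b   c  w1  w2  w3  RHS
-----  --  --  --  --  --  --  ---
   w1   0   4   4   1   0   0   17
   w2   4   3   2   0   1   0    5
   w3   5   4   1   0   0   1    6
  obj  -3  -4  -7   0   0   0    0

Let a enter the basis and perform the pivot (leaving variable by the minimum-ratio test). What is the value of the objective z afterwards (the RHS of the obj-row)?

18/5

Ratio test on column a — row 1: entry 0 ≤ 0; row 2: 5/4 = 5/4; row 3: 6/5 = 6/5. Minimum is 6/5 at row 3 (w3 leaves); pivot element 5.
Pivot on row 3; the obj-row RHS becomes 0 − (-3)·(6/5) = 18/5.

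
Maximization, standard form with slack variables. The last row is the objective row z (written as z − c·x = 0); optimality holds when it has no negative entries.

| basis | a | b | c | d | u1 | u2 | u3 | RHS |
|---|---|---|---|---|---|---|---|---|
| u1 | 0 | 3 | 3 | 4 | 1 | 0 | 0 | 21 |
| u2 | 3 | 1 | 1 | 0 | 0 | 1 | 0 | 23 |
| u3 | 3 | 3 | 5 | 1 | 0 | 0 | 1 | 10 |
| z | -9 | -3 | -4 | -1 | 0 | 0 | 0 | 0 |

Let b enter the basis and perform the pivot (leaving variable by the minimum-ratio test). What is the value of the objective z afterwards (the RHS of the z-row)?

10

Ratio test on column b — row 1: 21/3 = 7; row 2: 23/1 = 23; row 3: 10/3 = 10/3. Minimum is 10/3 at row 3 (u3 leaves); pivot element 3.
Pivot on row 3; the z-row RHS becomes 0 − (-3)·(10/3) = 10.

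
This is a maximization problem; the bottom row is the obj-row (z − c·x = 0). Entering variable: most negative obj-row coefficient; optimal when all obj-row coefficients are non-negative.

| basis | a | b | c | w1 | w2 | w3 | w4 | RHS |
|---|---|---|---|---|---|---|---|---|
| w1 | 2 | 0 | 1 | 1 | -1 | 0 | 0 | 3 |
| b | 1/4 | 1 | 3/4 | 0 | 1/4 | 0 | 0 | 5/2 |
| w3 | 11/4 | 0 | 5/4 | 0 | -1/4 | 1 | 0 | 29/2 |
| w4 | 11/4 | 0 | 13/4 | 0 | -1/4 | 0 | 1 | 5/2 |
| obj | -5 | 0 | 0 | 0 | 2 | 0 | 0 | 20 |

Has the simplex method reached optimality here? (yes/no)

no

The obj-row has a negative entry -5 in column a, so it is not optimal.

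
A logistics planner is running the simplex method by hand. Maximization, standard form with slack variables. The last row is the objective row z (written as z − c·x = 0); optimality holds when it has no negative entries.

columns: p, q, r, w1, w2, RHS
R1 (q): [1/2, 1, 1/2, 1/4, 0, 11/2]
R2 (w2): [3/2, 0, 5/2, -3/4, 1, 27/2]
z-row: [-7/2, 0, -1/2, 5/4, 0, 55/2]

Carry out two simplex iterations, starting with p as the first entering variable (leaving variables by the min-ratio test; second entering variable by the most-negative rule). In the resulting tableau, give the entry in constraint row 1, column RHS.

Ratio test on column p — row 1: (11/2)/(1/2) = 11; row 2: (27/2)/(3/2) = 9. Minimum is 9 at row 2 (w2 leaves); pivot element 3/2.
Divide row 2 by 3/2; eliminate column p from the other rows.
Second iteration: most negative z-row entry is -1/2 in column w1, so w1 enters.
Ratio test on column w1 — row 1: 1/(1/2) = 2; row 2: entry -1/2 ≤ 0. Minimum is 2 at row 1 (q leaves); pivot element 1/2.
Divide row 1 by 1/2; eliminate column w1 from the other rows.
After both pivots, the entry at constraint row 1, column RHS is 2.

2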